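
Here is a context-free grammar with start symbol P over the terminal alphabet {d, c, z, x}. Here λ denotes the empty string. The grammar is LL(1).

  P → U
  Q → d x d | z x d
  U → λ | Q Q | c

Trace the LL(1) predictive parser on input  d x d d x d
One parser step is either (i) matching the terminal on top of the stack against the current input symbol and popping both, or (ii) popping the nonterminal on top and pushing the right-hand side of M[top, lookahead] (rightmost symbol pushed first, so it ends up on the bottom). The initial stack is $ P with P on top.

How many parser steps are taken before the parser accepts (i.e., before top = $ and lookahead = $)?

step 1: stack=$ P  input=d x d d x d $  — expand P → U
step 2: stack=$ U  input=d x d d x d $  — expand U → Q Q
step 3: stack=$ Q Q  input=d x d d x d $  — expand Q → d x d
step 4: stack=$ Q d x d  input=d x d d x d $  — match d
step 5: stack=$ Q d x  input=x d d x d $  — match x
step 6: stack=$ Q d  input=d d x d $  — match d
step 7: stack=$ Q  input=d x d $  — expand Q → d x d
step 8: stack=$ d x d  input=d x d $  — match d
step 9: stack=$ d x  input=x d $  — match x
step 10: stack=$ d  input=d $  — match d
Accept reached after 10 steps.

10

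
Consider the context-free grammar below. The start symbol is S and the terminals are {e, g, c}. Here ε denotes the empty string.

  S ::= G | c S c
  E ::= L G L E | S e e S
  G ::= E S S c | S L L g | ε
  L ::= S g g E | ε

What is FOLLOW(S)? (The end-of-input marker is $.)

{$, c, e, g}

FIRST(S): from S::=G we get {ε, c, e, g}; from S::=c S c we get {c}. So FIRST(S) = {ε, c, e, g}.
FIRST(L): from L::=S g g E we get {c, e, g}; from L::=ε we get {ε}. So FIRST(L) = {ε, c, e, g}.
FIRST(E): from E::=L G L E we get {c, e, g}; from E::=S e e S we get {c, e, g}. So FIRST(E) = {c, e, g}.
FIRST(G): from G::=E S S c we get {c, e, g}; from G::=S L L g we get {c, e, g}; from G::=ε we get {ε}. So FIRST(G) = {ε, c, e, g}.
FOLLOW(S) includes $ since S is the start symbol.
FOLLOW(L): in E::=L G L E (occurrence 1), L is followed by G L E with FIRST {c, e, g}; in E::=L G L E (occurrence 2), L is followed by E with FIRST {c, e, g}; in G::=S L L g (occurrence 1), L is followed by L g with FIRST {c, e, g}; in G::=S L L g (occurrence 2), L is followed by g with FIRST {g}. Thus FOLLOW(L) = {c, e, g}.
FOLLOW(E): in E::=L G L E, the suffix after E is empty (adds nothing new); in G::=E S S c, E is followed by S S c with FIRST {c, e, g}; in L::=S g g E, the suffix after E is empty, so FOLLOW(E) ⊇ FOLLOW(L) = {c, e, g}. Thus FOLLOW(E) = {c, e, g}.
FOLLOW(S): in S::=c S c, S is followed by c with FIRST {c}; in E::=S e e S (occurrence 1), S is followed by e e S with FIRST {e}; in E::=S e e S (occurrence 2), the suffix after S is empty, so FOLLOW(S) ⊇ FOLLOW(E) = {c, e, g}; in G::=E S S c (occurrence 1), S is followed by S c with FIRST {c, e, g}; in G::=E S S c (occurrence 2), S is followed by c with FIRST {c}; in G::=S L L g, S is followed by L L g with FIRST {c, e, g}; in L::=S g g E, S is followed by g g E with FIRST {g}. Thus FOLLOW(S) = {$, c, e, g}.
FOLLOW(G): in S::=G, the suffix after G is empty, so FOLLOW(G) ⊇ FOLLOW(S) = {$, c, e, g}; in E::=L G L E, G is followed by L E with FIRST {c, e, g}. Thus FOLLOW(G) = {$, c, e, g}.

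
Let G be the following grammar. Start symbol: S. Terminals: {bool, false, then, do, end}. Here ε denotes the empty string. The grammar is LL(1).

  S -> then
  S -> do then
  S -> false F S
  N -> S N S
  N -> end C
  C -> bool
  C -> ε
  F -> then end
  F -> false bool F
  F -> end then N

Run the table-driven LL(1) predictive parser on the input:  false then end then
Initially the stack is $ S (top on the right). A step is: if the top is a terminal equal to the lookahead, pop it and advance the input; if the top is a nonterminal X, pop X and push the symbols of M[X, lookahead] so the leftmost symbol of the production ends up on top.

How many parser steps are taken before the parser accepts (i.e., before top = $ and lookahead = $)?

step 1: stack=$ S  input=false then end then $  — expand S -> false F S
step 2: stack=$ S F false  input=false then end then $  — match false
step 3: stack=$ S F  input=then end then $  — expand F -> then end
step 4: stack=$ S end then  input=then end then $  — match then
step 5: stack=$ S end  input=end then $  — match end
step 6: stack=$ S  input=then $  — expand S -> then
step 7: stack=$ then  input=then $  — match then
Accept reached after 7 steps.

7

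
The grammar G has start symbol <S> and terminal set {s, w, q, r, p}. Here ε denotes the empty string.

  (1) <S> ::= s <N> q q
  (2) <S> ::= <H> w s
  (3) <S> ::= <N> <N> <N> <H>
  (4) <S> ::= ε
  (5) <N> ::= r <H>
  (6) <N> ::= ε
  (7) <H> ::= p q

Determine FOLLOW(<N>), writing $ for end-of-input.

FIRST(<N>) = {ε, r}
FIRST(<H>) = {p}
FIRST(<S>) = {ε, p, r, s}  (via <H> w s, <N> <N> <N> <H>)
FOLLOW(<S>) includes $ since <S> is the start symbol.
FOLLOW(<S>): <S> appears on no right-hand side. Thus FOLLOW(<S>) = {$}.
FOLLOW(<N>): in <S>::=s <N> q q, <N> is followed by q q with FIRST {q}; in <S>::=<N> <N> <N> <H> (occurrence 1), <N> is followed by <N> <N> <H> with FIRST {p, r}; in <S>::=<N> <N> <N> <H> (occurrence 2), <N> is followed by <N> <H> with FIRST {p, r}; in <S>::=<N> <N> <N> <H> (occurrence 3), <N> is followed by <H> with FIRST {p}. Thus FOLLOW(<N>) = {p, q, r}.
FOLLOW(<H>): in <S>::=<H> w s, <H> is followed by w s with FIRST {w}; in <S>::=<N> <N> <N> <H>, the suffix after <H> is empty, so FOLLOW(<H>) ⊇ FOLLOW(<S>) = {$}; in <N>::=r <H>, the suffix after <H> is empty, so FOLLOW(<H>) ⊇ FOLLOW(<N>) = {p, q, r}. Thus FOLLOW(<H>) = {$, p, q, r, w}.

{p, q, r}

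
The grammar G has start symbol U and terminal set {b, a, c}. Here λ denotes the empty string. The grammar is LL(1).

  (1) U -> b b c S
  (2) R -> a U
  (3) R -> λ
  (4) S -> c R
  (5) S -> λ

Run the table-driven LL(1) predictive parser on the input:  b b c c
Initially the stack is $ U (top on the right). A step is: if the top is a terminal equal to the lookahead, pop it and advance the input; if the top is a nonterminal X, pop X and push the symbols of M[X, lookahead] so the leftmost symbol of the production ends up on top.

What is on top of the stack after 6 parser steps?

R

     Stack      Input      Action
  1  $ U        b b c c $  expand U -> b b c S
  2  $ S c b b  b b c c $  match b
  3  $ S c b    b c c $    match b
  4  $ S c      c c $      match c
  5  $ S        c $        expand S -> c R
  6  $ R c      c $        match c
Stack after step 6: $ R (top = R).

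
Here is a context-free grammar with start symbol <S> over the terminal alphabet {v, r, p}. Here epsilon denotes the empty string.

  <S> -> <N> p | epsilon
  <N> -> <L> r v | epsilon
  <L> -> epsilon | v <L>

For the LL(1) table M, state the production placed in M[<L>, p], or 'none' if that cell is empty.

none

FIRST(<L>) = {epsilon, v}
FIRST(<N>) = {epsilon, r, v}  (via <L> r v)
FIRST(<S>) = {epsilon, p, r, v}  (via <N> p)
FOLLOW(<S>) includes $ since <S> is the start symbol.
FOLLOW(<L>): in <N>-><L> r v, <L> is followed by r v with FIRST {r}; in <L>->v <L>, the suffix after <L> is empty (adds nothing new). Thus FOLLOW(<L>) = {r}.
For <L> -> epsilon: FIRST(epsilon) = {epsilon}, so it goes in M[<L>, t] for t ∈ {}; since epsilon ∈ FIRST, also for every t ∈ FOLLOW(<L>) = {r}.
For <L> -> v <L>: FIRST(v <L>) = {v}, so it goes in M[<L>, t] for t ∈ {v}.
None of these place a production in M[<L>, p].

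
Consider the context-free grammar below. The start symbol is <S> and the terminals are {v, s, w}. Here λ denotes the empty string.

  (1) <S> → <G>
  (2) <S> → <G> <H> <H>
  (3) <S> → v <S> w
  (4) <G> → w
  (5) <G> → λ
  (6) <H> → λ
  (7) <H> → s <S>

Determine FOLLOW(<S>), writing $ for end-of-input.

{$, s, w}

FIRST(<G>) = {λ, w}
FIRST(<H>) = {λ, s}
FIRST(<S>) = {λ, s, v, w}  (via <G>, <G> <H> <H>)
FOLLOW(<S>) includes $ since <S> is the start symbol.
FOLLOW(<S>): in <S>→v <S> w, <S> is followed by w with FIRST {w}; in <H>→s <S>, the suffix after <S> is empty, so FOLLOW(<S>) ⊇ FOLLOW(<H>) = {$, s, w}. Thus FOLLOW(<S>) = {$, s, w}.
FOLLOW(<G>): in <S>→<G>, the suffix after <G> is empty, so FOLLOW(<G>) ⊇ FOLLOW(<S>) = {$, s, w}; in <S>→<G> <H> <H>, <G> is followed by <H> <H> with FIRST {λ, s}; in <S>→<G> <H> <H>, the suffix after <G> is nullable, so FOLLOW(<G>) ⊇ FOLLOW(<S>) = {$, s, w}. Thus FOLLOW(<G>) = {$, s, w}.
FOLLOW(<H>): in <S>→<G> <H> <H> (occurrence 1), <H> is followed by <H> with FIRST {λ, s}; in <S>→<G> <H> <H> (occurrence 1), the suffix after <H> is nullable, so FOLLOW(<H>) ⊇ FOLLOW(<S>) = {$, s, w}; in <S>→<G> <H> <H> (occurrence 2), the suffix after <H> is empty, so FOLLOW(<H>) ⊇ FOLLOW(<S>) = {$, s, w}. Thus FOLLOW(<H>) = {$, s, w}.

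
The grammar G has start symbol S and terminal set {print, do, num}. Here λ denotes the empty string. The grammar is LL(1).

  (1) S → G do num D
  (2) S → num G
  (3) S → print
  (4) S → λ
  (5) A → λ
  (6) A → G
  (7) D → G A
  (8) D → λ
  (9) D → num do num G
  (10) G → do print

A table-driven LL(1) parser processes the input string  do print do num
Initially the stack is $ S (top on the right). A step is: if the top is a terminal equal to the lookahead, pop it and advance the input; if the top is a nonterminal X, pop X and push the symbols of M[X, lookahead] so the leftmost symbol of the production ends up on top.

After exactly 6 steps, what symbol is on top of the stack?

D

step 1: stack=$ S  input=do print do num $  — expand S → G do num D
step 2: stack=$ D num do G  input=do print do num $  — expand G → do print
step 3: stack=$ D num do print do  input=do print do num $  — match do
step 4: stack=$ D num do print  input=print do num $  — match print
step 5: stack=$ D num do  input=do num $  — match do
step 6: stack=$ D num  input=num $  — match num
Stack after step 6: $ D (top = D).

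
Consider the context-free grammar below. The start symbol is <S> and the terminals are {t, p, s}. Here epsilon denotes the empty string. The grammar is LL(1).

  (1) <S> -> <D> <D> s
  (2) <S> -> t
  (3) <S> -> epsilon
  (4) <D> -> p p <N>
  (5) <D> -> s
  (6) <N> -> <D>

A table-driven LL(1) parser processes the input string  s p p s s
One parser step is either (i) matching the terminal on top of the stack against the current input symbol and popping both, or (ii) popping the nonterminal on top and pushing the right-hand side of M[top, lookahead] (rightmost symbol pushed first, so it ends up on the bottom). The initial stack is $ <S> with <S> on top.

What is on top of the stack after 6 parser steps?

step 1: stack=$ <S>  input=s p p s s $  — expand <S> -> <D> <D> s
step 2: stack=$ s <D> <D>  input=s p p s s $  — expand <D> -> s
step 3: stack=$ s <D> s  input=s p p s s $  — match s
step 4: stack=$ s <D>  input=p p s s $  — expand <D> -> p p <N>
step 5: stack=$ s <N> p p  input=p p s s $  — match p
step 6: stack=$ s <N> p  input=p s s $  — match p
Stack after step 6: $ s <N> (top = <N>).

<N>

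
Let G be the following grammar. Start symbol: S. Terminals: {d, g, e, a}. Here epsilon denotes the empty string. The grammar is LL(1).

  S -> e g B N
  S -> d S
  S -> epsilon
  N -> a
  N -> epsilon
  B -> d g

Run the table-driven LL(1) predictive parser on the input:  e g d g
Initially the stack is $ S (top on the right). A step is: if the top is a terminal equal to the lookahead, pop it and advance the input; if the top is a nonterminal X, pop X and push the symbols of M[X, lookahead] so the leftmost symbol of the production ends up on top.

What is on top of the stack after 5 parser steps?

     Stack      Input      Action
  1  $ S        e g d g $  expand S -> e g B N
  2  $ N B g e  e g d g $  match e
  3  $ N B g    g d g $    match g
  4  $ N B      d g $      expand B -> d g
  5  $ N g d    d g $      match d
Stack after step 5: $ N g (top = g).

g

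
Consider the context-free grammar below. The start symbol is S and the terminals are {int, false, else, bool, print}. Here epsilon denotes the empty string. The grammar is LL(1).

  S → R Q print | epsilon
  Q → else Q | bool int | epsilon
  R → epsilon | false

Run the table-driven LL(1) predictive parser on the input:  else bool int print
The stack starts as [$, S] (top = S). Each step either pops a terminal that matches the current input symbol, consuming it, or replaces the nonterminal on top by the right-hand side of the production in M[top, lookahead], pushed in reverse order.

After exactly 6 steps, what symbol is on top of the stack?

int

     Stack             Input                  Action
  1  $ S               else bool int print $  expand S → R Q print
  2  $ print Q R       else bool int print $  expand R → epsilon
  3  $ print Q         else bool int print $  expand Q → else Q
  4  $ print Q else    else bool int print $  match else
  5  $ print Q         bool int print $       expand Q → bool int
  6  $ print int bool  bool int print $       match bool
Stack after step 6: $ print int (top = int).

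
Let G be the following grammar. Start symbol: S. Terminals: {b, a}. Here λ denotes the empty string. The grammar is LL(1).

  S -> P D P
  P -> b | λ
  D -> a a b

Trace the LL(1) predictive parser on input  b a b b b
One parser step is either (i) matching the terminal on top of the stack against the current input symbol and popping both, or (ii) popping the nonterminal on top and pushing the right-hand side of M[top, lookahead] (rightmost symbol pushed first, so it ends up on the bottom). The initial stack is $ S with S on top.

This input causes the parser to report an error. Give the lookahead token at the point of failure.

b

     Stack      Input        Action
  1  $ S        b a b b b $  expand S -> P D P
  2  $ P D P    b a b b b $  expand P -> b
  3  $ P D b    b a b b b $  match b
  4  $ P D      a b b b $    expand D -> a a b
  5  $ P b a a  a b b b $    match a
  6  $ P b a    b b b $      error: top is terminal a but lookahead is b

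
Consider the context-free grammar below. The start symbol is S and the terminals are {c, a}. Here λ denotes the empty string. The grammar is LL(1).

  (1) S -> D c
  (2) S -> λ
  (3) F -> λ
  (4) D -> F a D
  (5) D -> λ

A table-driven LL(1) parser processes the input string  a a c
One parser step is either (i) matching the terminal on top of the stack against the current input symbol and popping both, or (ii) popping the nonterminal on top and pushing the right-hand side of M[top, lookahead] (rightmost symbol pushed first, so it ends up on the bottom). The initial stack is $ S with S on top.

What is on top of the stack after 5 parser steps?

F

     Stack      Input    Action
  1  $ S        a a c $  expand S -> D c
  2  $ c D      a a c $  expand D -> F a D
  3  $ c D a F  a a c $  expand F -> λ
  4  $ c D a    a a c $  match a
  5  $ c D      a c $    expand D -> F a D
Stack after step 5: $ c D a F (top = F).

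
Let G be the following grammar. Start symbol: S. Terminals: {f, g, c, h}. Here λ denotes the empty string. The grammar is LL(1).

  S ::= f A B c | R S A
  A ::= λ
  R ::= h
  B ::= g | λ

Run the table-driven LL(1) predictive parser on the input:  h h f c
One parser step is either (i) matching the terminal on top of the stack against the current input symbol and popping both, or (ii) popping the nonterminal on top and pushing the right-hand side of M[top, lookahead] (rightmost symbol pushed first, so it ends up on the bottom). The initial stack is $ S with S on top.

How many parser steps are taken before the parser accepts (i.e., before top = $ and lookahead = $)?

13

      Stack          Input      Action
   1  $ S            h h f c $  expand S ::= R S A
   2  $ A S R        h h f c $  expand R ::= h
   3  $ A S h        h h f c $  match h
   4  $ A S          h f c $    expand S ::= R S A
   5  $ A A S R      h f c $    expand R ::= h
   6  $ A A S h      h f c $    match h
   7  $ A A S        f c $      expand S ::= f A B c
   8  $ A A c B A f  f c $      match f
   9  $ A A c B A    c $        expand A ::= λ
  10  $ A A c B      c $        expand B ::= λ
  11  $ A A c        c $        match c
  12  $ A A          $          expand A ::= λ
  13  $ A            $          expand A ::= λ
Accept reached after 13 steps.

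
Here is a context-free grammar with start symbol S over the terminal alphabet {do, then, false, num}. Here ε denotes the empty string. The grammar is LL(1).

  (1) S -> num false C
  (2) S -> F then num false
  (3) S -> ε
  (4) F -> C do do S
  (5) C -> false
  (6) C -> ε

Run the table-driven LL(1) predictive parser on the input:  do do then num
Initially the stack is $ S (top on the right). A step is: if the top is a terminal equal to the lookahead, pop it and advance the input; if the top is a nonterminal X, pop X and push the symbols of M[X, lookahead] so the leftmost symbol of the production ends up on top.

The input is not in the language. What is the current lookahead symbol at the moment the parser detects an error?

$

     Stack                       Input             Action
  1  $ S                         do do then num $  expand S -> F then num false
  2  $ false num then F          do do then num $  expand F -> C do do S
  3  $ false num then S do do C  do do then num $  expand C -> ε
  4  $ false num then S do do    do do then num $  match do
  5  $ false num then S do       do then num $     match do
  6  $ false num then S          then num $        expand S -> ε
  7  $ false num then            then num $        match then
  8  $ false num                 num $             match num
  9  $ false                     $                 error: top is terminal false but lookahead is $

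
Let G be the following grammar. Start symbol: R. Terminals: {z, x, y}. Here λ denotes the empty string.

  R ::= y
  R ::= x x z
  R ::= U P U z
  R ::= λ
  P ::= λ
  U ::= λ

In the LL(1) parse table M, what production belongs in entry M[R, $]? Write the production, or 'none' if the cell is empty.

FIRST(P): from P::=λ we get {λ}. So FIRST(P) = {λ}.
FIRST(U): from U::=λ we get {λ}. So FIRST(U) = {λ}.
FIRST(R): from R::=y we get {y}; from R::=x x z we get {x}; from R::=U P U z we get {z}; from R::=λ we get {λ}. So FIRST(R) = {λ, x, y, z}.
FOLLOW(R) includes $ since R is the start symbol.
FOLLOW(R): R appears on no right-hand side. Thus FOLLOW(R) = {$}.
For R ::= y: FIRST(y) = {y}, so it goes in M[R, t] for t ∈ {y}.
For R ::= x x z: FIRST(x x z) = {x}, so it goes in M[R, t] for t ∈ {x}.
For R ::= U P U z: FIRST(U P U z) = {z}, so it goes in M[R, t] for t ∈ {z}.
For R ::= λ: FIRST(λ) = {λ}, so it goes in M[R, t] for t ∈ {}; since λ ∈ FIRST, also for every t ∈ FOLLOW(R) = {$}.

R ::= λ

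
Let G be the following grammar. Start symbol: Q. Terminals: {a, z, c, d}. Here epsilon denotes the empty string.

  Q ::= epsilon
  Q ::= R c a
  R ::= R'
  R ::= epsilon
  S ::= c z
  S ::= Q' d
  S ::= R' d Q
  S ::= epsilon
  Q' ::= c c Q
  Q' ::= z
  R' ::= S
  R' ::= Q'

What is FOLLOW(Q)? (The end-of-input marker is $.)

FIRST(Q') = {c, z}
FIRST(Q) = {epsilon, c, d, z}  (via R c a)
FIRST(R) = {epsilon, c, d, z}  (via R')
FIRST(S) = {epsilon, c, d, z}  (via Q' d, R' d Q)
FIRST(R') = {epsilon, c, d, z}  (via S, Q')
FOLLOW(Q) includes $ since Q is the start symbol.
FOLLOW(R): in Q::=R c a, R is followed by c a with FIRST {c}. Thus FOLLOW(R) = {c}.
FOLLOW(R'): in R::=R', the suffix after R' is empty, so FOLLOW(R') ⊇ FOLLOW(R) = {c}; in S::=R' d Q, R' is followed by d Q with FIRST {d}. Thus FOLLOW(R') = {c, d}.
FOLLOW(S): in R'::=S, the suffix after S is empty, so FOLLOW(S) ⊇ FOLLOW(R') = {c, d}. Thus FOLLOW(S) = {c, d}.
FOLLOW(Q'): in S::=Q' d, Q' is followed by d with FIRST {d}; in R'::=Q', the suffix after Q' is empty, so FOLLOW(Q') ⊇ FOLLOW(R') = {c, d}. Thus FOLLOW(Q') = {c, d}.
FOLLOW(Q): in S::=R' d Q, the suffix after Q is empty, so FOLLOW(Q) ⊇ FOLLOW(S) = {c, d}; in Q'::=c c Q, the suffix after Q is empty, so FOLLOW(Q) ⊇ FOLLOW(Q') = {c, d}. Thus FOLLOW(Q) = {$, c, d}.

{$, c, d}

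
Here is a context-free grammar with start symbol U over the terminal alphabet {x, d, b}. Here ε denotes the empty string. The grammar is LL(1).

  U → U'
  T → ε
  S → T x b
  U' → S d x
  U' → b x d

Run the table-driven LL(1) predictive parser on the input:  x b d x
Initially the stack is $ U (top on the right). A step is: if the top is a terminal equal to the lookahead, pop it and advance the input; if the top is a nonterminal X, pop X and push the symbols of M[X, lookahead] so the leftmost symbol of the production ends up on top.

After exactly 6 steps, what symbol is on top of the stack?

d

     Stack        Input      Action
  1  $ U          x b d x $  expand U → U'
  2  $ U'         x b d x $  expand U' → S d x
  3  $ x d S      x b d x $  expand S → T x b
  4  $ x d b x T  x b d x $  expand T → ε
  5  $ x d b x    x b d x $  match x
  6  $ x d b      b d x $    match b
Stack after step 6: $ x d (top = d).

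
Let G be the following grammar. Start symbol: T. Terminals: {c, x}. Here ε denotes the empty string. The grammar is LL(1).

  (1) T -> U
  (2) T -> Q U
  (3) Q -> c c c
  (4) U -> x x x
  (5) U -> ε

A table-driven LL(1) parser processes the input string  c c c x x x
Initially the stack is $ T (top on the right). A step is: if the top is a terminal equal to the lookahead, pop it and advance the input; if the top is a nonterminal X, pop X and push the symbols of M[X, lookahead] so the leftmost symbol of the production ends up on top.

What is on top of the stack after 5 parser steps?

U

step 1: stack=$ T  input=c c c x x x $  — expand T -> Q U
step 2: stack=$ U Q  input=c c c x x x $  — expand Q -> c c c
step 3: stack=$ U c c c  input=c c c x x x $  — match c
step 4: stack=$ U c c  input=c c x x x $  — match c
step 5: stack=$ U c  input=c x x x $  — match c
Stack after step 5: $ U (top = U).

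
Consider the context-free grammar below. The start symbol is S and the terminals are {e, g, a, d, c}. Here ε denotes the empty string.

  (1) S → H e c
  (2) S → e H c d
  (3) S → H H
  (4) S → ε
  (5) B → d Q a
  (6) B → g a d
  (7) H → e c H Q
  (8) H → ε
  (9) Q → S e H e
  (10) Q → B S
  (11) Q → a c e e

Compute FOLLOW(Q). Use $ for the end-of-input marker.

FIRST(B) = {d, g}
FIRST(H) = {ε, e}
FIRST(S) = {ε, e}  (via H e c, H H)
FIRST(Q) = {a, d, e, g}  (via S e H e, B S)
FOLLOW(S) includes $ since S is the start symbol.
FOLLOW(S): in Q→S e H e, S is followed by e H e with FIRST {e}; in Q→B S, the suffix after S is empty, so FOLLOW(S) ⊇ FOLLOW(Q) = {$, a, c, d, e, g}. Thus FOLLOW(S) = {$, a, c, d, e, g}.
FOLLOW(H): in S→H e c, H is followed by e c with FIRST {e}; in S→e H c d, H is followed by c d with FIRST {c}; in S→H H (occurrence 1), H is followed by H with FIRST {ε, e}; in S→H H (occurrence 1), the suffix after H is nullable, so FOLLOW(H) ⊇ FOLLOW(S) = {$, a, c, d, e, g}; in S→H H (occurrence 2), the suffix after H is empty, so FOLLOW(H) ⊇ FOLLOW(S) = {$, a, c, d, e, g}; in H→e c H Q, H is followed by Q with FIRST {a, d, e, g}; in Q→S e H e, H is followed by e with FIRST {e}. Thus FOLLOW(H) = {$, a, c, d, e, g}.
FOLLOW(Q): in B→d Q a, Q is followed by a with FIRST {a}; in H→e c H Q, the suffix after Q is empty, so FOLLOW(Q) ⊇ FOLLOW(H) = {$, a, c, d, e, g}. Thus FOLLOW(Q) = {$, a, c, d, e, g}.
FOLLOW(B): in Q→B S, B is followed by S with FIRST {ε, e}; in Q→B S, the suffix after B is nullable, so FOLLOW(B) ⊇ FOLLOW(Q) = {$, a, c, d, e, g}. Thus FOLLOW(B) = {$, a, c, d, e, g}.

{$, a, c, d, e, g}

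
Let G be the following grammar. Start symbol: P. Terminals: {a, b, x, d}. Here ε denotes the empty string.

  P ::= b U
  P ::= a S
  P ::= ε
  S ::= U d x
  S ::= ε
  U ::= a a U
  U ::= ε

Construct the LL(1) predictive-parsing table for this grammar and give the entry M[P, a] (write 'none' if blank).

P ::= a S

FIRST(P) = {ε, a, b}
FIRST(U) = {ε, a}
FIRST(S) = {ε, a, d}  (via U d x)
FOLLOW(P) includes $ since P is the start symbol.
FOLLOW(P): P appears on no right-hand side. Thus FOLLOW(P) = {$}.
For P ::= b U: FIRST(b U) = {b}, so it goes in M[P, t] for t ∈ {b}.
For P ::= a S: FIRST(a S) = {a}, so it goes in M[P, t] for t ∈ {a}.
For P ::= ε: FIRST(ε) = {ε}, so it goes in M[P, t] for t ∈ {}; since ε ∈ FIRST, also for every t ∈ FOLLOW(P) = {$}.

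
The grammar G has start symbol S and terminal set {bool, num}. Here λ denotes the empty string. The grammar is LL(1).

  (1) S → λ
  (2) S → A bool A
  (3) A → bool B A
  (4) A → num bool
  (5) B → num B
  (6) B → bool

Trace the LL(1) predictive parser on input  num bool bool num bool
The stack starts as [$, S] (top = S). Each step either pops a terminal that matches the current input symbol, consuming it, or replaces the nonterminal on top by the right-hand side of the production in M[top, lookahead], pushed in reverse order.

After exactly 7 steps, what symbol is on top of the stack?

bool

step 1: stack=$ S  input=num bool bool num bool $  — expand S → A bool A
step 2: stack=$ A bool A  input=num bool bool num bool $  — expand A → num bool
step 3: stack=$ A bool bool num  input=num bool bool num bool $  — match num
step 4: stack=$ A bool bool  input=bool bool num bool $  — match bool
step 5: stack=$ A bool  input=bool num bool $  — match bool
step 6: stack=$ A  input=num bool $  — expand A → num bool
step 7: stack=$ bool num  input=num bool $  — match num
Stack after step 7: $ bool (top = bool).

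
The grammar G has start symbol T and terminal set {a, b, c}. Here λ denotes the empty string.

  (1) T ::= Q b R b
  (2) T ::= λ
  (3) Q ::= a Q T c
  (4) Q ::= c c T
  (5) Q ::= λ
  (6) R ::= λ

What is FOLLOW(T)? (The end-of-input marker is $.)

FIRST(Q) = {λ, a, c}
FIRST(R) = {λ}
FIRST(T) = {λ, a, b, c}  (via Q b R b)
FOLLOW(T) includes $ since T is the start symbol.
FOLLOW(Q): in T::=Q b R b, Q is followed by b R b with FIRST {b}; in Q::=a Q T c, Q is followed by T c with FIRST {a, b, c}. Thus FOLLOW(Q) = {a, b, c}.
FOLLOW(T): in Q::=a Q T c, T is followed by c with FIRST {c}; in Q::=c c T, the suffix after T is empty, so FOLLOW(T) ⊇ FOLLOW(Q) = {a, b, c}. Thus FOLLOW(T) = {$, a, b, c}.
FOLLOW(R): in T::=Q b R b, R is followed by b with FIRST {b}. Thus FOLLOW(R) = {b}.

{$, a, b, c}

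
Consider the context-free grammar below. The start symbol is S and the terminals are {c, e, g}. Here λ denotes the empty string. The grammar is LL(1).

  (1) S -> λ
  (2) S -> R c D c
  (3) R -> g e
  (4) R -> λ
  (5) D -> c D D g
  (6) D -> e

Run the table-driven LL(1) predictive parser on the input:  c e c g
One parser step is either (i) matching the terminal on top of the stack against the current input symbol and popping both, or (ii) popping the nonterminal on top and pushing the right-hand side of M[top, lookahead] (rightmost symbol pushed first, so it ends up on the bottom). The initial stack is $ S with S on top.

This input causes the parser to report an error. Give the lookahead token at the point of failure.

g

     Stack      Input      Action
  1  $ S        c e c g $  expand S -> R c D c
  2  $ c D c R  c e c g $  expand R -> λ
  3  $ c D c    c e c g $  match c
  4  $ c D      e c g $    expand D -> e
  5  $ c e      e c g $    match e
  6  $ c        c g $      match c
  7  $          g $        error: stack empty but input remains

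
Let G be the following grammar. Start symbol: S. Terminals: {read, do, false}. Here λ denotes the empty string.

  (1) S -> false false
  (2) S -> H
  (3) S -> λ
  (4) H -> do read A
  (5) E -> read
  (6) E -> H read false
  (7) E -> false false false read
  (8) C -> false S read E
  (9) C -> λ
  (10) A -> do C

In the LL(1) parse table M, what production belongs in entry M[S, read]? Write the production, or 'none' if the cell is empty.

FIRST(H): from H->do read A we get {do}. So FIRST(H) = {do}.
FIRST(C): from C->false S read E we get {false}; from C->λ we get {λ}. So FIRST(C) = {λ, false}.
FIRST(A): from A->do C we get {do}. So FIRST(A) = {do}.
FIRST(S): from S->false false we get {false}; from S->H we get {do}; from S->λ we get {λ}. So FIRST(S) = {λ, do, false}.
FIRST(E): from E->read we get {read}; from E->H read false we get {do}; from E->false false false read we get {false}. So FIRST(E) = {do, false, read}.
FOLLOW(S) includes $ since S is the start symbol.
FOLLOW(S): in C->false S read E, S is followed by read E with FIRST {read}. Thus FOLLOW(S) = {$, read}.
For S -> false false: FIRST(false false) = {false}, so it goes in M[S, t] for t ∈ {false}.
For S -> H: FIRST(H) = {do}, so it goes in M[S, t] for t ∈ {do}.
For S -> λ: FIRST(λ) = {λ}, so it goes in M[S, t] for t ∈ {}; since λ ∈ FIRST, also for every t ∈ FOLLOW(S) = {$, read}.

S -> λ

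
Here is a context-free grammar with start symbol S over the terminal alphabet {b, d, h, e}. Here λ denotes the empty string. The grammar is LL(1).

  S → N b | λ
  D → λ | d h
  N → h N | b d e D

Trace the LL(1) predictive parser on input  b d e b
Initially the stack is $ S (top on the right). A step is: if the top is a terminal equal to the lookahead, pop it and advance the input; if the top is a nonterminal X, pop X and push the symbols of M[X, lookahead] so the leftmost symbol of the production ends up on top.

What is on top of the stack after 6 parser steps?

b

step 1: stack=$ S  input=b d e b $  — expand S → N b
step 2: stack=$ b N  input=b d e b $  — expand N → b d e D
step 3: stack=$ b D e d b  input=b d e b $  — match b
step 4: stack=$ b D e d  input=d e b $  — match d
step 5: stack=$ b D e  input=e b $  — match e
step 6: stack=$ b D  input=b $  — expand D → λ
Stack after step 6: $ b (top = b).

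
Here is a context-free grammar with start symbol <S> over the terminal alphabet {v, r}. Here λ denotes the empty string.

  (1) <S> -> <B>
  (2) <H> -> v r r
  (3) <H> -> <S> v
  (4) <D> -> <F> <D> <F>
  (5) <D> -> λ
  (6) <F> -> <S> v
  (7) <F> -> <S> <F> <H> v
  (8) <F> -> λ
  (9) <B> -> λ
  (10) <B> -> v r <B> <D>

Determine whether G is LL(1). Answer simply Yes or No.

No

FIRST(<S>) = {λ, v}
FIRST(<H>) = {v}
FIRST(<D>) = {λ, v}
FIRST(<F>) = {λ, v}
FIRST(<B>) = {λ, v}
FOLLOW(<S>) = {$, v}
FOLLOW(<H>) = {v}
FOLLOW(<D>) = {$, v}
FOLLOW(<F>) = {$, v}
FOLLOW(<B>) = {$, v}
Cell M[<B>, v] receives both <B> -> λ and <B> -> v r <B> <D> — the grammar is not LL(1).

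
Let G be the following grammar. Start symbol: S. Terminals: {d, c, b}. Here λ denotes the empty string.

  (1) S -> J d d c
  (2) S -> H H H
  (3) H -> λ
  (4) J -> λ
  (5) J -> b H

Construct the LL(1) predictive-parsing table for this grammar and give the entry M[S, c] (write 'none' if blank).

none

FIRST(H) = {λ}
FIRST(J) = {λ, b}
FIRST(S) = {λ, b, d}  (via J d d c, H H H)
FOLLOW(S) includes $ since S is the start symbol.
FOLLOW(S): S appears on no right-hand side. Thus FOLLOW(S) = {$}.
For S -> J d d c: FIRST(J d d c) = {b, d}, so it goes in M[S, t] for t ∈ {b, d}.
For S -> H H H: FIRST(H H H) = {λ}, so it goes in M[S, t] for t ∈ {}; since λ ∈ FIRST, also for every t ∈ FOLLOW(S) = {$}.
None of these place a production in M[S, c].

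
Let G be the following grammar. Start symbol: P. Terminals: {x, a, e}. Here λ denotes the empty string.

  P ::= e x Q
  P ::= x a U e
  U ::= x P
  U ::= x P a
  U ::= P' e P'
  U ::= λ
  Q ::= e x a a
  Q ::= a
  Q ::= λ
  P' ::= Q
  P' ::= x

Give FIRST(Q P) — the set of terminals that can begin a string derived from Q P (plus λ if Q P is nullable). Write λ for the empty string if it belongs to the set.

FIRST(P): from P::=e x Q we get {e}; from P::=x a U e we get {x}. So FIRST(P) = {e, x}.
FIRST(Q): from Q::=e x a a we get {e}; from Q::=a we get {a}; from Q::=λ we get {λ}. So FIRST(Q) = {λ, a, e}.
FIRST(P'): from P'::=Q we get {λ, a, e}; from P'::=x we get {x}. So FIRST(P') = {λ, a, e, x}.
FIRST(U): from U::=x P we get {x}; from U::=x P a we get {x}; from U::=P' e P' we get {a, e, x}; from U::=λ we get {λ}. So FIRST(U) = {λ, a, e, x}.
FIRST(Q P): take FIRST of each symbol in turn, carrying on past any symbol whose FIRST contains λ; result {a, e, x}.

{a, e, x}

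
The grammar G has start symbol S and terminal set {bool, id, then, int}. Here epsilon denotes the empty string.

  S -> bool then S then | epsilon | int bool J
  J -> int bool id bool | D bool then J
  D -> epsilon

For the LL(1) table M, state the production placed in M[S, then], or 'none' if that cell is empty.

S -> epsilon

FIRST(S) = {epsilon, bool, int}
FIRST(D) = {epsilon}
FIRST(J) = {bool, int}  (via D bool then J)
FOLLOW(S) includes $ since S is the start symbol.
FOLLOW(S): in S->bool then S then, S is followed by then with FIRST {then}. Thus FOLLOW(S) = {$, then}.
For S -> bool then S then: FIRST(bool then S then) = {bool}, so it goes in M[S, t] for t ∈ {bool}.
For S -> epsilon: FIRST(epsilon) = {epsilon}, so it goes in M[S, t] for t ∈ {}; since epsilon ∈ FIRST, also for every t ∈ FOLLOW(S) = {$, then}.
For S -> int bool J: FIRST(int bool J) = {int}, so it goes in M[S, t] for t ∈ {int}.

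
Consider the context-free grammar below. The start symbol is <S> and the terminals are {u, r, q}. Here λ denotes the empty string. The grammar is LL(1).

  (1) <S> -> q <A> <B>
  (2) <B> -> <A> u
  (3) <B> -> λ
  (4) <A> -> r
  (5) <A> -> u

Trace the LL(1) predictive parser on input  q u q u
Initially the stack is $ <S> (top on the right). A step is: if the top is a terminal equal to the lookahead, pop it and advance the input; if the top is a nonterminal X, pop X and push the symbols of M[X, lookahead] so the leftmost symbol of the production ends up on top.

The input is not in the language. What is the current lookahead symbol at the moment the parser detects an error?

step 1: stack=$ <S>  input=q u q u $  — expand <S> -> q <A> <B>
step 2: stack=$ <B> <A> q  input=q u q u $  — match q
step 3: stack=$ <B> <A>  input=u q u $  — expand <A> -> u
step 4: stack=$ <B> u  input=u q u $  — match u
step 5: stack=$ <B>  input=q u $  — error: M[<B>, q] is empty

q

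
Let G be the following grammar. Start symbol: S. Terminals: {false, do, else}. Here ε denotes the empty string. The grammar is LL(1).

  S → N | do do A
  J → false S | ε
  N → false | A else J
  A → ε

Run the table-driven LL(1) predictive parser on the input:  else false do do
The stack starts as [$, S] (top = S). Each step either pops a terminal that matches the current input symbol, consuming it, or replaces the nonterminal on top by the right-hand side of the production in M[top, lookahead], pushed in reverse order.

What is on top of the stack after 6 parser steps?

step 1: stack=$ S  input=else false do do $  — expand S → N
step 2: stack=$ N  input=else false do do $  — expand N → A else J
step 3: stack=$ J else A  input=else false do do $  — expand A → ε
step 4: stack=$ J else  input=else false do do $  — match else
step 5: stack=$ J  input=false do do $  — expand J → false S
step 6: stack=$ S false  input=false do do $  — match false
Stack after step 6: $ S (top = S).

S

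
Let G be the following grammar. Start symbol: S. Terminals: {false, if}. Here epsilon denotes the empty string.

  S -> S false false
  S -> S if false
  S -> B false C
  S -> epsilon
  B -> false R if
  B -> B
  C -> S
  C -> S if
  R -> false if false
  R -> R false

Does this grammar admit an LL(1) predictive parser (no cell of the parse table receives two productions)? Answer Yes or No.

FIRST(S) = {epsilon, false, if}
FIRST(B) = {false}
FIRST(C) = {epsilon, false, if}
FIRST(R) = {false}
FOLLOW(S) = {$, false, if}
FOLLOW(B) = {false}
FOLLOW(C) = {$, false, if}
FOLLOW(R) = {false, if}
Cell M[B, false] receives both B -> false R if and B -> B — the grammar is not LL(1).

No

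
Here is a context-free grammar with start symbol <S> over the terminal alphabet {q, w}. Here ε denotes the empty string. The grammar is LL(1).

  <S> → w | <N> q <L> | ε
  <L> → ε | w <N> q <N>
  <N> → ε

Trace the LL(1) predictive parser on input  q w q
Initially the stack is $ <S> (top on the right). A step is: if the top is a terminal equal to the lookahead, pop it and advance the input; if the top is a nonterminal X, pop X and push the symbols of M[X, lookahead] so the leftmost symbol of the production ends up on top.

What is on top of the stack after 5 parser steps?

<N>

     Stack          Input    Action
  1  $ <S>          q w q $  expand <S> → <N> q <L>
  2  $ <L> q <N>    q w q $  expand <N> → ε
  3  $ <L> q        q w q $  match q
  4  $ <L>          w q $    expand <L> → w <N> q <N>
  5  $ <N> q <N> w  w q $    match w
Stack after step 5: $ <N> q <N> (top = <N>).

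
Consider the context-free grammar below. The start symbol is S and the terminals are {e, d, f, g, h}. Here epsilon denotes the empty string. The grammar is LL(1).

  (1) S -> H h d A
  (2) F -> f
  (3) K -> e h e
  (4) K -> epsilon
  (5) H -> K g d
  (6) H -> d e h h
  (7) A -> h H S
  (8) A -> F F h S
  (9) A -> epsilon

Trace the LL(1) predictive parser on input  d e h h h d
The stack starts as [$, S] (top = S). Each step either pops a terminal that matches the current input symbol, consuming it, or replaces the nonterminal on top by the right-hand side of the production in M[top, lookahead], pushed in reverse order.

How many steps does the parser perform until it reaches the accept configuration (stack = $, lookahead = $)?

     Stack            Input          Action
  1  $ S              d e h h h d $  expand S -> H h d A
  2  $ A d h H        d e h h h d $  expand H -> d e h h
  3  $ A d h h h e d  d e h h h d $  match d
  4  $ A d h h h e    e h h h d $    match e
  5  $ A d h h h      h h h d $      match h
  6  $ A d h h        h h d $        match h
  7  $ A d h          h d $          match h
  8  $ A d            d $            match d
  9  $ A              $              expand A -> epsilon
Accept reached after 9 steps.

9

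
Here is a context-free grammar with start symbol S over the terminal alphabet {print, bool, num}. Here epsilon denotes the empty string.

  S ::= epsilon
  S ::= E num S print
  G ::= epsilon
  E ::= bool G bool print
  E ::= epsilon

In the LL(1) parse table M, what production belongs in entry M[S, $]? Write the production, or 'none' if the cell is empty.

S ::= epsilon

FIRST(G): from G::=epsilon we get {epsilon}. So FIRST(G) = {epsilon}.
FIRST(E): from E::=bool G bool print we get {bool}; from E::=epsilon we get {epsilon}. So FIRST(E) = {epsilon, bool}.
FIRST(S): from S::=epsilon we get {epsilon}; from S::=E num S print we get {bool, num}. So FIRST(S) = {epsilon, bool, num}.
FOLLOW(S) includes $ since S is the start symbol.
FOLLOW(S): in S::=E num S print, S is followed by print with FIRST {print}. Thus FOLLOW(S) = {$, print}.
For S ::= epsilon: FIRST(epsilon) = {epsilon}, so it goes in M[S, t] for t ∈ {}; since epsilon ∈ FIRST, also for every t ∈ FOLLOW(S) = {$, print}.
For S ::= E num S print: FIRST(E num S print) = {bool, num}, so it goes in M[S, t] for t ∈ {bool, num}.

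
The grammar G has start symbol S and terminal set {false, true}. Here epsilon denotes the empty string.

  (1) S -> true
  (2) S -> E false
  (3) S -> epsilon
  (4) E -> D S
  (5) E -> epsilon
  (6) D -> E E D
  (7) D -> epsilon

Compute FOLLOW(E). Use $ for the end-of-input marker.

{false, true}

FIRST(S): from S->true we get {true}; from S->E false we get {false, true}; from S->epsilon we get {epsilon}. So FIRST(S) = {epsilon, false, true}.
FIRST(E): from E->D S we get {epsilon, false, true}; from E->epsilon we get {epsilon}. So FIRST(E) = {epsilon, false, true}.
FIRST(D): from D->E E D we get {epsilon, false, true}; from D->epsilon we get {epsilon}. So FIRST(D) = {epsilon, false, true}.
FOLLOW(S) includes $ since S is the start symbol.
FOLLOW(S): in E->D S, the suffix after S is empty, so FOLLOW(S) ⊇ FOLLOW(E) = {false, true}. Thus FOLLOW(S) = {$, false, true}.
FOLLOW(E): in S->E false, E is followed by false with FIRST {false}; in D->E E D (occurrence 1), E is followed by E D with FIRST {epsilon, false, true}; in D->E E D (occurrence 1), the suffix after E is nullable, so FOLLOW(E) ⊇ FOLLOW(D) = {false, true}; in D->E E D (occurrence 2), E is followed by D with FIRST {epsilon, false, true}; in D->E E D (occurrence 2), the suffix after E is nullable, so FOLLOW(E) ⊇ FOLLOW(D) = {false, true}. Thus FOLLOW(E) = {false, true}.
FOLLOW(D): in E->D S, D is followed by S with FIRST {epsilon, false, true}; in E->D S, the suffix after D is nullable, so FOLLOW(D) ⊇ FOLLOW(E) = {false, true}; in D->E E D, the suffix after D is empty (adds nothing new). Thus FOLLOW(D) = {false, true}.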